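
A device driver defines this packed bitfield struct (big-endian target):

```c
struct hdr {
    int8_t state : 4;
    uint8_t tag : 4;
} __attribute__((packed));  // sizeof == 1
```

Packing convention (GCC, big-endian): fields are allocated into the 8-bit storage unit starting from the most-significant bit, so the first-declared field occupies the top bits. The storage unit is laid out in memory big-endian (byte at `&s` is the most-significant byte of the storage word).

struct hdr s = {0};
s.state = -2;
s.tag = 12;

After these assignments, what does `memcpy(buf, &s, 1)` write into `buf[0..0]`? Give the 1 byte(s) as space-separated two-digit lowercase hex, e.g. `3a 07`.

state (4b) val=-2 bits=0xe at bit 4: 0xe0
tag (4b) val=12 bits=0xc at bit 0: 0xec
word = 0xec → big-endian bytes:
  [0]=0xec

ec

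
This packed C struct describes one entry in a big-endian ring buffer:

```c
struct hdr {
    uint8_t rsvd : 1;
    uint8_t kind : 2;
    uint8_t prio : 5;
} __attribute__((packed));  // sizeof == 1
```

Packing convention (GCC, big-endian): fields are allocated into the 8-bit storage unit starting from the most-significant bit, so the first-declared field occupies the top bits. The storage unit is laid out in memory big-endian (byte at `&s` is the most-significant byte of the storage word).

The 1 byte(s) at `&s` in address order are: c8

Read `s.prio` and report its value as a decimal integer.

[0]=0xc8 (big-endian) → word 0xc8
rsvd:1 @ bit 7 → (0xc8>>7)&0x1 = 0x1
kind:2 @ bit 5 → (0xc8>>5)&0x3 = 0x2
prio:5 @ bit 0 → (0xc8>>0)&0x1f = 0x8  ←

8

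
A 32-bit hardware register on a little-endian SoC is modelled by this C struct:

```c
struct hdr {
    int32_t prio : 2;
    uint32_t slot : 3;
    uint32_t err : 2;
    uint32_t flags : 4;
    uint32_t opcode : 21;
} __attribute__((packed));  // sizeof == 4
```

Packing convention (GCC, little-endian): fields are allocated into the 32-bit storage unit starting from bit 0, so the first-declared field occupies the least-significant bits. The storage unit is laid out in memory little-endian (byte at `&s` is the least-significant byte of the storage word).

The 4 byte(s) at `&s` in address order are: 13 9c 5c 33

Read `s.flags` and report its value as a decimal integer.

[0]=0x13 [1]=0x9c [2]=0x5c [3]=0x33 (little-endian) → word 0x335c9c13
prio [0+:2] = (word>>0) & 0x3 = 3
slot [2+:3] = (word>>2) & 0x7 = 4
err [5+:2] = (word>>5) & 0x3 = 0
flags [7+:4] = (word>>7) & 0xf = 8  ←
opcode [11+:21] = (word>>11) & 0x1fffff = 420755

8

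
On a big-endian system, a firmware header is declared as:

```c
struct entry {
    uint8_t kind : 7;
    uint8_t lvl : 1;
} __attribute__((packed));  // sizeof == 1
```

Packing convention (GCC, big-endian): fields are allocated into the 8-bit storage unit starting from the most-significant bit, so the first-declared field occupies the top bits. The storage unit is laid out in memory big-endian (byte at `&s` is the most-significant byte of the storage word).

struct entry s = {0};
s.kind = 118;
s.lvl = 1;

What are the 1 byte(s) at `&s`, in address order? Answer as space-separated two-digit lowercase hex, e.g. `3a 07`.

ed

[1+:7] kind=118 & 0x7f = 0x76; word=0xec
[0+:1] lvl=1 & 0x1 = 0x1; word=0xed
word = 0xed → big-endian bytes:
  [0]=0xed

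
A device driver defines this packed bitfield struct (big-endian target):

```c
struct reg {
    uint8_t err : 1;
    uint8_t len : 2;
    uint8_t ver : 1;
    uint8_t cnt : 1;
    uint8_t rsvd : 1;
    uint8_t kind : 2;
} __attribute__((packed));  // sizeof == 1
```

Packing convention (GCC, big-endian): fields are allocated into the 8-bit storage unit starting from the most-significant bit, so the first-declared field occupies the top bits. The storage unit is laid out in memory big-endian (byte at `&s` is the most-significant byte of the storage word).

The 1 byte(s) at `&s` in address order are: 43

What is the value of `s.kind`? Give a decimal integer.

[0]=0x43 (big-endian) → word 0x43
err [7+:1] = (word>>7) & 0x1 = 0
len [5+:2] = (word>>5) & 0x3 = 2
ver [4+:1] = (word>>4) & 0x1 = 0
cnt [3+:1] = (word>>3) & 0x1 = 0
rsvd [2+:1] = (word>>2) & 0x1 = 0
kind [0+:2] = (word>>0) & 0x3 = 3  ←

3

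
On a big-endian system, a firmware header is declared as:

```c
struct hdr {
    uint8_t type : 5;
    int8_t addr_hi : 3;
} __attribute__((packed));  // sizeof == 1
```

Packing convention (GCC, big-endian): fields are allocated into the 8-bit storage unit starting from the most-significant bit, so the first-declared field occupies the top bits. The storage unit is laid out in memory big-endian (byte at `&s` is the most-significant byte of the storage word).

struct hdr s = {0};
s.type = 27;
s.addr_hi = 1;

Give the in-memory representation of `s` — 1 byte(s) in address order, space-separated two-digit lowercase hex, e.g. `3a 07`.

d9

[3+:5] type=27 & 0x1f = 0x1b; word=0xd8
[0+:3] addr_hi=1 & 0x7 = 0x1; word=0xd9
word = 0xd9 → big-endian bytes:
  [0]=0xd9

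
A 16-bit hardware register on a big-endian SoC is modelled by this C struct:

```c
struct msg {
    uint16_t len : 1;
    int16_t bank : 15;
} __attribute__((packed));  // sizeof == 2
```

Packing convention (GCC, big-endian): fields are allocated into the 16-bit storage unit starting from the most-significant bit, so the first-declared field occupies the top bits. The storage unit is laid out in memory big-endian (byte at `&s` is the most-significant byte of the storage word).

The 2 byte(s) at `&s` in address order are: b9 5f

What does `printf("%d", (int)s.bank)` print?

14687

[0]=0xb9 [1]=0x5f (big-endian) → word 0xb95f
len:1 @ bit 15 → (0xb95f>>15)&0x1 = 0x1
bank:15 @ bit 0 → (0xb95f>>0)&0x7fff = 0x395f  ←
bank signed 15b, MSB=0: value = 14687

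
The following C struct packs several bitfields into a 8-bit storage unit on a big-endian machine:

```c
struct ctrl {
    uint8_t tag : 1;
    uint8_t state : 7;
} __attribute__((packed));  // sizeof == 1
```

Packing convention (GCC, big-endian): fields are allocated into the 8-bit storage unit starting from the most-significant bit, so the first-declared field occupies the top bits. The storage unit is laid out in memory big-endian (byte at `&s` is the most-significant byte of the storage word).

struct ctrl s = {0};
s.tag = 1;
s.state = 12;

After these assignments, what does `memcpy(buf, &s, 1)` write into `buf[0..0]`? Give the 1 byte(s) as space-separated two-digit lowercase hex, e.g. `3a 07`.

8c

[7+:1] tag=1 & 0x1 = 0x1; word=0x80
[0+:7] state=12 & 0x7f = 0xc; word=0x8c
word = 0x8c → big-endian bytes:
  [0]=0x8c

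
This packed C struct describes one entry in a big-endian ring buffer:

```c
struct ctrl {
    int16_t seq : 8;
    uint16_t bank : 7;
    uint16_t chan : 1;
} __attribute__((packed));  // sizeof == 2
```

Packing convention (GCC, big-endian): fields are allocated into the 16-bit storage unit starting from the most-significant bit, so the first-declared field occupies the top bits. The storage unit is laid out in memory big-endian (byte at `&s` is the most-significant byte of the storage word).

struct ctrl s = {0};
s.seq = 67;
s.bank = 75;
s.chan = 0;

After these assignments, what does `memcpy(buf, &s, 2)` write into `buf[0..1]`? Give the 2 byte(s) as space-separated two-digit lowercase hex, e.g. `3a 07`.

43 96

[8+:8] seq=67 & 0xff = 0x43; word=0x4300
[1+:7] bank=75 & 0x7f = 0x4b; word=0x4396
[0+:1] chan=0 & 0x1 = 0x0; word=0x4396
word = 0x4396 → big-endian bytes:
  [0]=0x43  [1]=0x96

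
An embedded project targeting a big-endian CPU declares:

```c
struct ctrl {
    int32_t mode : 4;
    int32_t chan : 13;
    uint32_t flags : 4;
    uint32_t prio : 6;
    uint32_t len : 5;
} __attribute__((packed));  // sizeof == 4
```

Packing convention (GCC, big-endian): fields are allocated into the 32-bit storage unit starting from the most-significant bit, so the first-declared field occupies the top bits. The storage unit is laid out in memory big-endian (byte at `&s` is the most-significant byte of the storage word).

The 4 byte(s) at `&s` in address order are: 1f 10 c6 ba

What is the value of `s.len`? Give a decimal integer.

[0]=0x1f [1]=0x10 [2]=0xc6 [3]=0xba (big-endian) → word 0x1f10c6ba
mode [28+:4] = (word>>28) & 0xf = 1
chan [15+:13] = (word>>15) & 0x1fff = 7713
flags [11+:4] = (word>>11) & 0xf = 8
prio [5+:6] = (word>>5) & 0x3f = 53
len [0+:5] = (word>>0) & 0x1f = 26  ←

26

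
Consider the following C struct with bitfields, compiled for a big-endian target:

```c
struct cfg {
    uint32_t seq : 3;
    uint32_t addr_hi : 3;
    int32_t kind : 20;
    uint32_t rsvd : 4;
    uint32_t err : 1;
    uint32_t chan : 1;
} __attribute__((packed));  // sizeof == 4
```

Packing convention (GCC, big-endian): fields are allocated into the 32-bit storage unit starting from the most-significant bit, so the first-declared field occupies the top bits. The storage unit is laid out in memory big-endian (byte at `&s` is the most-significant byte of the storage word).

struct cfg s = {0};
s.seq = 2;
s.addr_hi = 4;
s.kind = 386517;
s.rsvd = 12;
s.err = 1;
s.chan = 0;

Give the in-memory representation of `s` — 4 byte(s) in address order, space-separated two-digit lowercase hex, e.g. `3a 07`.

[29+:3] seq=2 & 0x7 = 0x2; word=0x40000000
[26+:3] addr_hi=4 & 0x7 = 0x4; word=0x50000000
[6+:20] kind=386517 & 0xfffff = 0x5e5d5; word=0x51797540
[2+:4] rsvd=12 & 0xf = 0xc; word=0x51797570
[1+:1] err=1 & 0x1 = 0x1; word=0x51797572
[0+:1] chan=0 & 0x1 = 0x0; word=0x51797572
word = 0x51797572 → big-endian bytes:
  [0]=0x51  [1]=0x79  [2]=0x75  [3]=0x72

51 79 75 72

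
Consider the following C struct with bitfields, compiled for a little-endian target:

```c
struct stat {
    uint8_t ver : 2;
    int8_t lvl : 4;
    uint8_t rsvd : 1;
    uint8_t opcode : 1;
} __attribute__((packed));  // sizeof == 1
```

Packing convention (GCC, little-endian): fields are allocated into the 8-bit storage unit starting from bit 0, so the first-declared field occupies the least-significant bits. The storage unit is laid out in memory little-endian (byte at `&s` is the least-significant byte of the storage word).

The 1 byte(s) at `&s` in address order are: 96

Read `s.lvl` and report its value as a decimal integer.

[0]=0x96 (little-endian) → word 0x96
ver:2 @ bit 0 → (0x96>>0)&0x3 = 0x2
lvl:4 @ bit 2 → (0x96>>2)&0xf = 0x5  ←
rsvd:1 @ bit 6 → (0x96>>6)&0x1 = 0x0
opcode:1 @ bit 7 → (0x96>>7)&0x1 = 0x1
lvl signed 4b, MSB=0: value = 5

5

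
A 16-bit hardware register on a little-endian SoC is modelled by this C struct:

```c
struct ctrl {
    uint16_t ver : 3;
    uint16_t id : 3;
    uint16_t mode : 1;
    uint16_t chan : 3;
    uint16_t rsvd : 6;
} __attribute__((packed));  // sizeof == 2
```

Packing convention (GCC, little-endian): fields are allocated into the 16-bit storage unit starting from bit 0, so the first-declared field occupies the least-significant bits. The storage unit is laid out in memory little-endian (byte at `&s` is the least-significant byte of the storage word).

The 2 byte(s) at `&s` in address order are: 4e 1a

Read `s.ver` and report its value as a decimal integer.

[0]=0x4e [1]=0x1a (little-endian) → word 0x1a4e
ver:3 @ bit 0 → (0x1a4e>>0)&0x7 = 0x6  ←
id:3 @ bit 3 → (0x1a4e>>3)&0x7 = 0x1
mode:1 @ bit 6 → (0x1a4e>>6)&0x1 = 0x1
chan:3 @ bit 7 → (0x1a4e>>7)&0x7 = 0x4
rsvd:6 @ bit 10 → (0x1a4e>>10)&0x3f = 0x6

6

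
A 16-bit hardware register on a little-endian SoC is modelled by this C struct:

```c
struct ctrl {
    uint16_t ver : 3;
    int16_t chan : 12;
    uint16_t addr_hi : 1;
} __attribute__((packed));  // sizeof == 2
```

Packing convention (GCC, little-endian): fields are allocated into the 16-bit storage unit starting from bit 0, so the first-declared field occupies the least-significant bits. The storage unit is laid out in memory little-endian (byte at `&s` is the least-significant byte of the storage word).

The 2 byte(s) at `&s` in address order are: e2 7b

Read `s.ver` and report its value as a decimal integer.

2

[0]=0xe2 [1]=0x7b (little-endian) → word 0x7be2
ver [0+:3] = (word>>0) & 0x7 = 2  ←
chan [3+:12] = (word>>3) & 0xfff = 3964
addr_hi [15+:1] = (word>>15) & 0x1 = 0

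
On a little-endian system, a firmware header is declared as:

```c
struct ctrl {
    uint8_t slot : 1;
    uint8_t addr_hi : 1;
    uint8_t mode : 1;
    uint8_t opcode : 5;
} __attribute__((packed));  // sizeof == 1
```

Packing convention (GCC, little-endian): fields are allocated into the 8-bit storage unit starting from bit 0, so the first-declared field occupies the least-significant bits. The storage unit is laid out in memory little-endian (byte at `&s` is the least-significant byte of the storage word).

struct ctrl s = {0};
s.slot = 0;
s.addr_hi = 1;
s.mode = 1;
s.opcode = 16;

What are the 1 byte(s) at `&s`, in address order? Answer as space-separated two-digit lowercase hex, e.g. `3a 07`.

[0+:1] slot=0 & 0x1 = 0x0; word=0x00
[1+:1] addr_hi=1 & 0x1 = 0x1; word=0x02
[2+:1] mode=1 & 0x1 = 0x1; word=0x06
[3+:5] opcode=16 & 0x1f = 0x10; word=0x86
word = 0x86 → little-endian bytes:
  [0]=0x86

86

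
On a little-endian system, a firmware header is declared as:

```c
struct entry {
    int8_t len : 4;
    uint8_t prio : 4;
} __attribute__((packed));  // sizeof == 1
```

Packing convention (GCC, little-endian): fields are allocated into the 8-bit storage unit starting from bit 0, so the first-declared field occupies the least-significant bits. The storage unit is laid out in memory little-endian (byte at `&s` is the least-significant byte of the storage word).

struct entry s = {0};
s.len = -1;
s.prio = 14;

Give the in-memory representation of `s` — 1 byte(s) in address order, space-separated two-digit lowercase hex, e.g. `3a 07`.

ef

len:4 = -1 → 0xf << 0 → word 0x0f
prio:4 = 14 → 0xe << 4 → word 0xef
word = 0xef → little-endian bytes:
  [0]=0xef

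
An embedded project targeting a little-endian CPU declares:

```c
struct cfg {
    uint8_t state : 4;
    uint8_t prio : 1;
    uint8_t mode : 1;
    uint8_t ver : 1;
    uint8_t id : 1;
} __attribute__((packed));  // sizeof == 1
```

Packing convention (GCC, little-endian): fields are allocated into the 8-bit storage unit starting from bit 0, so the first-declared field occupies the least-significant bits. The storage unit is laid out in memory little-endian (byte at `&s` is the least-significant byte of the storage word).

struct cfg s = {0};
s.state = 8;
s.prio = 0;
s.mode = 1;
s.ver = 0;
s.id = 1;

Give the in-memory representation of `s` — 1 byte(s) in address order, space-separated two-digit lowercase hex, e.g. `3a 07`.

state:4 = 8 → 0x8 << 0 → word 0x08
prio:1 = 0 → 0x0 << 4 → word 0x08
mode:1 = 1 → 0x1 << 5 → word 0x28
ver:1 = 0 → 0x0 << 6 → word 0x28
id:1 = 1 → 0x1 << 7 → word 0xa8
word = 0xa8 → little-endian bytes:
  [0]=0xa8

a8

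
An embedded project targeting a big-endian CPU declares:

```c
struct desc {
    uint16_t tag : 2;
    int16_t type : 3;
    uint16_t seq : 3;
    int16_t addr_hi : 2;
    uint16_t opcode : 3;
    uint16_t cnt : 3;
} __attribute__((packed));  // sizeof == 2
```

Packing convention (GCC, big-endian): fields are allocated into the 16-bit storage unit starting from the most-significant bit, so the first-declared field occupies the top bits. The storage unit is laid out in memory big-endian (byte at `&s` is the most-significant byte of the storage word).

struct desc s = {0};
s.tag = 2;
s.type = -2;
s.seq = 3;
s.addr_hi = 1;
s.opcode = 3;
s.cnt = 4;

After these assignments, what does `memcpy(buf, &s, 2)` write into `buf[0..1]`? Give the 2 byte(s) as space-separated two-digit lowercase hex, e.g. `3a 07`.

tag:2 = 2 → 0x2 << 14 → word 0x8000
type:3 = -2 → 0x6 << 11 → word 0xb000
seq:3 = 3 → 0x3 << 8 → word 0xb300
addr_hi:2 = 1 → 0x1 << 6 → word 0xb340
opcode:3 = 3 → 0x3 << 3 → word 0xb358
cnt:3 = 4 → 0x4 << 0 → word 0xb35c
word = 0xb35c → big-endian bytes:
  [0]=0xb3  [1]=0x5c

b3 5c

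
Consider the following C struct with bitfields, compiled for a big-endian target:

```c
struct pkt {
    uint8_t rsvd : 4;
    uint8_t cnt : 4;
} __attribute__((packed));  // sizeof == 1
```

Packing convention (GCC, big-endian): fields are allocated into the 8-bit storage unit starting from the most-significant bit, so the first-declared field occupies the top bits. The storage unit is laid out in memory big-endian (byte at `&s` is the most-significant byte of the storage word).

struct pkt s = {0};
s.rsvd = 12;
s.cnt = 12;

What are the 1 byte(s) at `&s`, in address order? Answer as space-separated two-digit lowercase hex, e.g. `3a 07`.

rsvd (4b) val=12 bits=0xc at bit 4: 0xc0
cnt (4b) val=12 bits=0xc at bit 0: 0xcc
word = 0xcc → big-endian bytes:
  [0]=0xcc

cc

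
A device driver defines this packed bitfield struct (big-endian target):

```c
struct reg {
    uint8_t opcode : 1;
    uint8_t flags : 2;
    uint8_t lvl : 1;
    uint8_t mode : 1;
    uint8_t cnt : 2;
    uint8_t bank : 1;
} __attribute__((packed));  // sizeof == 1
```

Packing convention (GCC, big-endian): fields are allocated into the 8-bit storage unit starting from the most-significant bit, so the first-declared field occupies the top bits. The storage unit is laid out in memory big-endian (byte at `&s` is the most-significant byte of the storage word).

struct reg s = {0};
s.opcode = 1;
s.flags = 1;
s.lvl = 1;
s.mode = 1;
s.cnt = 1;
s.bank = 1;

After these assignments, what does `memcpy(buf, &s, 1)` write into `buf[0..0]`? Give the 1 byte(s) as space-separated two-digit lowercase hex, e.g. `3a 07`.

bb

[7+:1] opcode=1 & 0x1 = 0x1; word=0x80
[5+:2] flags=1 & 0x3 = 0x1; word=0xa0
[4+:1] lvl=1 & 0x1 = 0x1; word=0xb0
[3+:1] mode=1 & 0x1 = 0x1; word=0xb8
[1+:2] cnt=1 & 0x3 = 0x1; word=0xba
[0+:1] bank=1 & 0x1 = 0x1; word=0xbb
word = 0xbb → big-endian bytes:
  [0]=0xbb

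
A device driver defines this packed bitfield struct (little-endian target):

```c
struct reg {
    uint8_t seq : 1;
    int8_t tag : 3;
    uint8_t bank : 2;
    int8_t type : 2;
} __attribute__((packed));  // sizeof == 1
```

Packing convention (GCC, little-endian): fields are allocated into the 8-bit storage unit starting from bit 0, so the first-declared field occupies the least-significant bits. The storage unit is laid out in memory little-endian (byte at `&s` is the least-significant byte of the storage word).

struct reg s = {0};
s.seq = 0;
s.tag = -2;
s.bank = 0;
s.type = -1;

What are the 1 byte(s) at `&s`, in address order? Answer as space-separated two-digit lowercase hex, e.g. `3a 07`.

[0+:1] seq=0 & 0x1 = 0x0; word=0x00
[1+:3] tag=-2 & 0x7 = 0x6; word=0x0c
[4+:2] bank=0 & 0x3 = 0x0; word=0x0c
[6+:2] type=-1 & 0x3 = 0x3; word=0xcc
word = 0xcc → little-endian bytes:
  [0]=0xcc

cc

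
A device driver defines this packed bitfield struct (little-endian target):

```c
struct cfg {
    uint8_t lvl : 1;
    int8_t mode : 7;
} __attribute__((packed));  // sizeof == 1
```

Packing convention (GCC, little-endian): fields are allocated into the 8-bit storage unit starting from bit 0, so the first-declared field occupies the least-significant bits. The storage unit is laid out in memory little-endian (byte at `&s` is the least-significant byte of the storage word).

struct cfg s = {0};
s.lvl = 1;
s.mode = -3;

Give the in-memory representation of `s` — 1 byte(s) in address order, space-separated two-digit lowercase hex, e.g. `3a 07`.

fb

lvl (1b) val=1 bits=0x1 at bit 0: 0x01
mode (7b) val=-3 bits=0x7d at bit 1: 0xfb
word = 0xfb → little-endian bytes:
  [0]=0xfb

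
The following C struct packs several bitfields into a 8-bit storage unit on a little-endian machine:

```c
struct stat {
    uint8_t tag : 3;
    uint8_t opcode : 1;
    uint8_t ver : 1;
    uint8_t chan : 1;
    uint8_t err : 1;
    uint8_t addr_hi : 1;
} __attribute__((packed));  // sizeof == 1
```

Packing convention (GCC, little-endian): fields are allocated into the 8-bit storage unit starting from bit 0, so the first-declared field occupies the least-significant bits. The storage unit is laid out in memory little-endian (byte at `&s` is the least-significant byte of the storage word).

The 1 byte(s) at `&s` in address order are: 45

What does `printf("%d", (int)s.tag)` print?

5

[0]=0x45 (little-endian) → word 0x45
tag [0+:3] = (word>>0) & 0x7 = 5  ←
opcode [3+:1] = (word>>3) & 0x1 = 0
ver [4+:1] = (word>>4) & 0x1 = 0
chan [5+:1] = (word>>5) & 0x1 = 0
err [6+:1] = (word>>6) & 0x1 = 1
addr_hi [7+:1] = (word>>7) & 0x1 = 0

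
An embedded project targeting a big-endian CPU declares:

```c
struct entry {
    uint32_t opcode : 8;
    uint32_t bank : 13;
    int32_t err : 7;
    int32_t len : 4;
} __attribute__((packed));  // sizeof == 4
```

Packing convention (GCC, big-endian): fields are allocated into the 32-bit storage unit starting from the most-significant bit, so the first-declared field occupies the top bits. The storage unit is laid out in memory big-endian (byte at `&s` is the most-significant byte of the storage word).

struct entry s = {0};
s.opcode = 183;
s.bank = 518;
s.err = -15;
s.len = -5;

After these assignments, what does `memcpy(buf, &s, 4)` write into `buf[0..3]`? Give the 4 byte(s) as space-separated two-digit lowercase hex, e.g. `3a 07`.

opcode:8 = 183 → 0xb7 << 24 → word 0xb7000000
bank:13 = 518 → 0x206 << 11 → word 0xb7103000
err:7 = -15 → 0x71 << 4 → word 0xb7103710
len:4 = -5 → 0xb << 0 → word 0xb710371b
word = 0xb710371b → big-endian bytes:
  [0]=0xb7  [1]=0x10  [2]=0x37  [3]=0x1b

b7 10 37 1b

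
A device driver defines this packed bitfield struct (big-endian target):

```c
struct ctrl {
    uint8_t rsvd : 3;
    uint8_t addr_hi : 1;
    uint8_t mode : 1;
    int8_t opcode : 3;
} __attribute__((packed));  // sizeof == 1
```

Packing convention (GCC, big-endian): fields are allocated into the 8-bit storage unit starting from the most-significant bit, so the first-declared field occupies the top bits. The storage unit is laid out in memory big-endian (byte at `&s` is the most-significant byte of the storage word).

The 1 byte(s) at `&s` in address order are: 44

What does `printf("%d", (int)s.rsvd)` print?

[0]=0x44 (big-endian) → word 0x44
rsvd [5+:3] = (word>>5) & 0x7 = 2  ←
addr_hi [4+:1] = (word>>4) & 0x1 = 0
mode [3+:1] = (word>>3) & 0x1 = 0
opcode [0+:3] = (word>>0) & 0x7 = 4

2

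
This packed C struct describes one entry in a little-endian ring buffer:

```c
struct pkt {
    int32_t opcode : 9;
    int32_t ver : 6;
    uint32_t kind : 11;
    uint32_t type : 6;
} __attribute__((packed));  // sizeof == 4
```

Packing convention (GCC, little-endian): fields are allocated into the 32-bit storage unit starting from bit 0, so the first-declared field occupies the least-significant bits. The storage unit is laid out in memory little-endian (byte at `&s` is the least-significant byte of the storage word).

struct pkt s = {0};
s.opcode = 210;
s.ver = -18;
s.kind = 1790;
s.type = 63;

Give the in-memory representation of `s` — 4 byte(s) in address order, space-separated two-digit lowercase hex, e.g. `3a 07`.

opcode:9 = 210 → 0xd2 << 0 → word 0x000000d2
ver:6 = -18 → 0x2e << 9 → word 0x00005cd2
kind:11 = 1790 → 0x6fe << 15 → word 0x037f5cd2
type:6 = 63 → 0x3f << 26 → word 0xff7f5cd2
word = 0xff7f5cd2 → little-endian bytes:
  [0]=0xd2  [1]=0x5c  [2]=0x7f  [3]=0xff

d2 5c 7f ff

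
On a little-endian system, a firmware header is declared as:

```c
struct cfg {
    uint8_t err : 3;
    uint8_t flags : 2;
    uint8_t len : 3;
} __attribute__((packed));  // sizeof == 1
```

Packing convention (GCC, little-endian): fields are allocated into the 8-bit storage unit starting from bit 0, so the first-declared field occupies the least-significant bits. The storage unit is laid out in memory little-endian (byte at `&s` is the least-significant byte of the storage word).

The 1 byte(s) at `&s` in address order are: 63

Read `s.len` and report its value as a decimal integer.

[0]=0x63 (little-endian) → word 0x63
err [0+:3] = (word>>0) & 0x7 = 3
flags [3+:2] = (word>>3) & 0x3 = 0
len [5+:3] = (word>>5) & 0x7 = 3  ←

3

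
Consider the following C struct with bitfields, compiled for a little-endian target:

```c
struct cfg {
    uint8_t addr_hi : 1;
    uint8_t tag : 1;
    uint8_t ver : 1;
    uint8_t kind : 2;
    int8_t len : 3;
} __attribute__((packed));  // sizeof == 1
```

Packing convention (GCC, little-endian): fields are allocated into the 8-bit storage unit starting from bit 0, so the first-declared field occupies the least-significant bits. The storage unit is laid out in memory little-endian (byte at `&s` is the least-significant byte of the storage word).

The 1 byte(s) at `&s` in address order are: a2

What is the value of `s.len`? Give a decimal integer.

[0]=0xa2 (little-endian) → word 0xa2
addr_hi:1 @ bit 0 → (0xa2>>0)&0x1 = 0x0
tag:1 @ bit 1 → (0xa2>>1)&0x1 = 0x1
ver:1 @ bit 2 → (0xa2>>2)&0x1 = 0x0
kind:2 @ bit 3 → (0xa2>>3)&0x3 = 0x0
len:3 @ bit 5 → (0xa2>>5)&0x7 = 0x5  ←
len signed 3b, MSB=1: 5 - 8 = -3

-3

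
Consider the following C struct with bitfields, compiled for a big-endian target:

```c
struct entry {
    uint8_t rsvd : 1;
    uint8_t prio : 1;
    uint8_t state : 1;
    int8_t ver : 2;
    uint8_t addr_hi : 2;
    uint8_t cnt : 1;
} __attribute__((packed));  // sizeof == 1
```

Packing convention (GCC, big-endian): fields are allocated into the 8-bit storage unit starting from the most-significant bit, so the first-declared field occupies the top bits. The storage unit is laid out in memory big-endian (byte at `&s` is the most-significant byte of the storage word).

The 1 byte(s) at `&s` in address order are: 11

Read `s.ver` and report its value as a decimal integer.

[0]=0x11 (big-endian) → word 0x11
rsvd:1 @ bit 7 → (0x11>>7)&0x1 = 0x0
prio:1 @ bit 6 → (0x11>>6)&0x1 = 0x0
state:1 @ bit 5 → (0x11>>5)&0x1 = 0x0
ver:2 @ bit 3 → (0x11>>3)&0x3 = 0x2  ←
addr_hi:2 @ bit 1 → (0x11>>1)&0x3 = 0x0
cnt:1 @ bit 0 → (0x11>>0)&0x1 = 0x1
ver signed 2b, MSB=1: 2 - 4 = -2

-2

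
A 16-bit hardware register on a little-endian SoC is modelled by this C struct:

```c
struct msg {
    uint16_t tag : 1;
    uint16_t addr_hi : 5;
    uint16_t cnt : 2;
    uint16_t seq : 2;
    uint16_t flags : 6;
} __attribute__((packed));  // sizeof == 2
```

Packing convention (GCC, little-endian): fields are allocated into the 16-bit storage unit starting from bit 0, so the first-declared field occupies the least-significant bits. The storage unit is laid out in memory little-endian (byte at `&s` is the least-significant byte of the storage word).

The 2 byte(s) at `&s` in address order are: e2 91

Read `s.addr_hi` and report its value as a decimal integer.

17

[0]=0xe2 [1]=0x91 (little-endian) → word 0x91e2
tag:1 @ bit 0 → (0x91e2>>0)&0x1 = 0x0
addr_hi:5 @ bit 1 → (0x91e2>>1)&0x1f = 0x11  ←
cnt:2 @ bit 6 → (0x91e2>>6)&0x3 = 0x3
seq:2 @ bit 8 → (0x91e2>>8)&0x3 = 0x1
flags:6 @ bit 10 → (0x91e2>>10)&0x3f = 0x24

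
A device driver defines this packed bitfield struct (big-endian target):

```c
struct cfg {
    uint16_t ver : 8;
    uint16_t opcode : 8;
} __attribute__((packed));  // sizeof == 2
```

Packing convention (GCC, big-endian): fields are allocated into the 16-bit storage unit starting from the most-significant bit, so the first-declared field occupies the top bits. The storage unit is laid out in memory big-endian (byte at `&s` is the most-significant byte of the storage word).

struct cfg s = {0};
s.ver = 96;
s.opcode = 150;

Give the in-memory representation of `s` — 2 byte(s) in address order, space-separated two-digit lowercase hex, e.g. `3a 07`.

60 96

ver (8b) val=96 bits=0x60 at bit 8: 0x6000
opcode (8b) val=150 bits=0x96 at bit 0: 0x6096
word = 0x6096 → big-endian bytes:
  [0]=0x60  [1]=0x96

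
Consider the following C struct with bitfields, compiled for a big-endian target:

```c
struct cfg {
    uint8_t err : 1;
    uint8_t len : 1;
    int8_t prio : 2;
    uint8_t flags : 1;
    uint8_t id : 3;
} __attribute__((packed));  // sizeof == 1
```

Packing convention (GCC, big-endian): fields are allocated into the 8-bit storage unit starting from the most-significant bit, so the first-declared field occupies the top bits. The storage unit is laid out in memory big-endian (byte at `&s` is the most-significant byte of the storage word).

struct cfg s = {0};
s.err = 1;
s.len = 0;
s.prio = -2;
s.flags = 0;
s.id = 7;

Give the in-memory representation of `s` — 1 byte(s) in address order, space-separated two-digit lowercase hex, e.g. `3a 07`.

a7

[7+:1] err=1 & 0x1 = 0x1; word=0x80
[6+:1] len=0 & 0x1 = 0x0; word=0x80
[4+:2] prio=-2 & 0x3 = 0x2; word=0xa0
[3+:1] flags=0 & 0x1 = 0x0; word=0xa0
[0+:3] id=7 & 0x7 = 0x7; word=0xa7
word = 0xa7 → big-endian bytes:
  [0]=0xa7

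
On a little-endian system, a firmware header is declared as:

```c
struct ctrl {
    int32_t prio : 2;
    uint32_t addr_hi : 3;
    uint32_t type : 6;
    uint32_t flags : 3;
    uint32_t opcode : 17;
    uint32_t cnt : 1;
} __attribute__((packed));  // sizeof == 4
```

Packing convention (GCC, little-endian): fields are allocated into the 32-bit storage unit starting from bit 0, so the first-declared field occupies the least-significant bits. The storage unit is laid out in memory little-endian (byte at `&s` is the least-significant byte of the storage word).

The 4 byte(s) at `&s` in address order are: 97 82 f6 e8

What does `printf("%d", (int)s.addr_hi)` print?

[0]=0x97 [1]=0x82 [2]=0xf6 [3]=0xe8 (little-endian) → word 0xe8f68297
prio [0+:2] = (word>>0) & 0x3 = 3
addr_hi [2+:3] = (word>>2) & 0x7 = 5  ←
type [5+:6] = (word>>5) & 0x3f = 20
flags [11+:3] = (word>>11) & 0x7 = 0
opcode [14+:17] = (word>>14) & 0x1ffff = 107482
cnt [31+:1] = (word>>31) & 0x1 = 1

5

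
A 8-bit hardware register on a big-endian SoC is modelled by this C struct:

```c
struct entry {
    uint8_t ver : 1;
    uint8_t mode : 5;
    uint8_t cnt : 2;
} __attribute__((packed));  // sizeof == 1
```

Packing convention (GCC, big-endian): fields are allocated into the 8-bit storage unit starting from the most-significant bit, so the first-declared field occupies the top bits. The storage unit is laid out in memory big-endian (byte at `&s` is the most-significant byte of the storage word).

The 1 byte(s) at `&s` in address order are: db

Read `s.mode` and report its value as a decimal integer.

22

[0]=0xdb (big-endian) → word 0xdb
ver [7+:1] = (word>>7) & 0x1 = 1
mode [2+:5] = (word>>2) & 0x1f = 22  ←
cnt [0+:2] = (word>>0) & 0x3 = 3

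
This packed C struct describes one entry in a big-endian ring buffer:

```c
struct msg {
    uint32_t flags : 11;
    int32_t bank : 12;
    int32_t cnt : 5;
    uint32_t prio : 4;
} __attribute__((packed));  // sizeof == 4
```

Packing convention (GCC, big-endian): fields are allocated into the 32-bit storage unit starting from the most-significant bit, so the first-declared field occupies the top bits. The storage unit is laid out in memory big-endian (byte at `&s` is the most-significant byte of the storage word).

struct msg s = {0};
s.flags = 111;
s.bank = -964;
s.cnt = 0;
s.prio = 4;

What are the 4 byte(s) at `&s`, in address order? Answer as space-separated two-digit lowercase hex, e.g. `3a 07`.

0d f8 78 04

flags:11 = 111 → 0x6f << 21 → word 0x0de00000
bank:12 = -964 → 0xc3c << 9 → word 0x0df87800
cnt:5 = 0 → 0x0 << 4 → word 0x0df87800
prio:4 = 4 → 0x4 << 0 → word 0x0df87804
word = 0x0df87804 → big-endian bytes:
  [0]=0x0d  [1]=0xf8  [2]=0x78  [3]=0x04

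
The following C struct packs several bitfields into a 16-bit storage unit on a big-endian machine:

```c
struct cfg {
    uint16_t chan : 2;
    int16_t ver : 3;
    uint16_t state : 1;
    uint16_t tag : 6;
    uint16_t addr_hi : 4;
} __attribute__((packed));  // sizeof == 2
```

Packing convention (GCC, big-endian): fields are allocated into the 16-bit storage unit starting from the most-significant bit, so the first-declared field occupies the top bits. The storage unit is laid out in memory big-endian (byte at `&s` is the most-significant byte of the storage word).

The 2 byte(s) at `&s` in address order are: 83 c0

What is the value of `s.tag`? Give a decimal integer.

60

[0]=0x83 [1]=0xc0 (big-endian) → word 0x83c0
chan:2 @ bit 14 → (0x83c0>>14)&0x3 = 0x2
ver:3 @ bit 11 → (0x83c0>>11)&0x7 = 0x0
state:1 @ bit 10 → (0x83c0>>10)&0x1 = 0x0
tag:6 @ bit 4 → (0x83c0>>4)&0x3f = 0x3c  ←
addr_hi:4 @ bit 0 → (0x83c0>>0)&0xf = 0x0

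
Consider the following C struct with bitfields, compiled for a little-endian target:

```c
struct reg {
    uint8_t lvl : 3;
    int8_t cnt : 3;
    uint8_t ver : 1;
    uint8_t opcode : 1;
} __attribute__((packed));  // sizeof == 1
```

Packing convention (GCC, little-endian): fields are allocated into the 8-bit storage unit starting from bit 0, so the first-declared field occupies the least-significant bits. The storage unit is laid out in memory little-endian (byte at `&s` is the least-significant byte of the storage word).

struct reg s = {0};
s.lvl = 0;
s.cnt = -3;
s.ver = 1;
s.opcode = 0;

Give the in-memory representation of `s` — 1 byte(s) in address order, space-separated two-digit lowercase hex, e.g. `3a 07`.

lvl (3b) val=0 bits=0x0 at bit 0: 0x00
cnt (3b) val=-3 bits=0x5 at bit 3: 0x28
ver (1b) val=1 bits=0x1 at bit 6: 0x68
opcode (1b) val=0 bits=0x0 at bit 7: 0x68
word = 0x68 → little-endian bytes:
  [0]=0x68

68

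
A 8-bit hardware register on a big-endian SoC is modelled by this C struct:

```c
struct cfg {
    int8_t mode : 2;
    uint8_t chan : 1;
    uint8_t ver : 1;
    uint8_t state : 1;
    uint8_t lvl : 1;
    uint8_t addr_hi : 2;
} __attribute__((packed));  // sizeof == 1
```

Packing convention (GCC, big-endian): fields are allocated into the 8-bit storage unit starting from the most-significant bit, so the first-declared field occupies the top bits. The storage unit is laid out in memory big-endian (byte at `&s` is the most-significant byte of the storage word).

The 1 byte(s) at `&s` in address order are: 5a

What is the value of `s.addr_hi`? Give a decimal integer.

2

[0]=0x5a (big-endian) → word 0x5a
mode:2 @ bit 6 → (0x5a>>6)&0x3 = 0x1
chan:1 @ bit 5 → (0x5a>>5)&0x1 = 0x0
ver:1 @ bit 4 → (0x5a>>4)&0x1 = 0x1
state:1 @ bit 3 → (0x5a>>3)&0x1 = 0x1
lvl:1 @ bit 2 → (0x5a>>2)&0x1 = 0x0
addr_hi:2 @ bit 0 → (0x5a>>0)&0x3 = 0x2  ←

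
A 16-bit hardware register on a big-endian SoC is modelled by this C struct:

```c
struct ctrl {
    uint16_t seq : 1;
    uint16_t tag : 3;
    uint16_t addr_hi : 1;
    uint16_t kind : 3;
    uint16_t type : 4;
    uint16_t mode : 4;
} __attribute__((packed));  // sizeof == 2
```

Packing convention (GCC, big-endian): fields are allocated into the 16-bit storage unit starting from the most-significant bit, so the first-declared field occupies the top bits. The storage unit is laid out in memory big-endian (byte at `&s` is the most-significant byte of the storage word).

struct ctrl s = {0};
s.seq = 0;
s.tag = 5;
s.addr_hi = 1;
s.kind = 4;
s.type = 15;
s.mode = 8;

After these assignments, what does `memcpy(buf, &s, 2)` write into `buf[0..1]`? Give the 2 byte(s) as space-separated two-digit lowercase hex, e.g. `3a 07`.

[15+:1] seq=0 & 0x1 = 0x0; word=0x0000
[12+:3] tag=5 & 0x7 = 0x5; word=0x5000
[11+:1] addr_hi=1 & 0x1 = 0x1; word=0x5800
[8+:3] kind=4 & 0x7 = 0x4; word=0x5c00
[4+:4] type=15 & 0xf = 0xf; word=0x5cf0
[0+:4] mode=8 & 0xf = 0x8; word=0x5cf8
word = 0x5cf8 → big-endian bytes:
  [0]=0x5c  [1]=0xf8

5c f8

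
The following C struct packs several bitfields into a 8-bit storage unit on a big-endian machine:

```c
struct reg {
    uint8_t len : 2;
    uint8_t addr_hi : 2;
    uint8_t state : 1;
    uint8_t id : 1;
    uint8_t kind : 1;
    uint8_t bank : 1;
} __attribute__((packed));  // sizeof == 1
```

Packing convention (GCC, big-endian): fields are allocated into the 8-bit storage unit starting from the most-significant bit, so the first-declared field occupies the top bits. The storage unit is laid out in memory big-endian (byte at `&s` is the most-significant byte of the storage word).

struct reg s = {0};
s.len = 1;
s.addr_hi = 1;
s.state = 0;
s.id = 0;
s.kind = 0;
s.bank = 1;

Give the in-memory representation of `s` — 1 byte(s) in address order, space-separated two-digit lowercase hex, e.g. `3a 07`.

len (2b) val=1 bits=0x1 at bit 6: 0x40
addr_hi (2b) val=1 bits=0x1 at bit 4: 0x50
state (1b) val=0 bits=0x0 at bit 3: 0x50
id (1b) val=0 bits=0x0 at bit 2: 0x50
kind (1b) val=0 bits=0x0 at bit 1: 0x50
bank (1b) val=1 bits=0x1 at bit 0: 0x51
word = 0x51 → big-endian bytes:
  [0]=0x51

51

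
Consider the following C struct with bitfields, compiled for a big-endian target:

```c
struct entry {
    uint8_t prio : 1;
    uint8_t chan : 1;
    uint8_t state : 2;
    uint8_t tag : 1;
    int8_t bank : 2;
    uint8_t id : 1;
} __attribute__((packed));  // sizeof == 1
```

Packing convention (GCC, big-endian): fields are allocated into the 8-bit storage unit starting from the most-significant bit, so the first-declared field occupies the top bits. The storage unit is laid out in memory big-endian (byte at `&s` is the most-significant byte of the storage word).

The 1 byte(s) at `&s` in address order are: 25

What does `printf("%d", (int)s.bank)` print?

[0]=0x25 (big-endian) → word 0x25
prio:1 @ bit 7 → (0x25>>7)&0x1 = 0x0
chan:1 @ bit 6 → (0x25>>6)&0x1 = 0x0
state:2 @ bit 4 → (0x25>>4)&0x3 = 0x2
tag:1 @ bit 3 → (0x25>>3)&0x1 = 0x0
bank:2 @ bit 1 → (0x25>>1)&0x3 = 0x2  ←
id:1 @ bit 0 → (0x25>>0)&0x1 = 0x1
bank signed 2b, MSB=1: 2 - 4 = -2

-2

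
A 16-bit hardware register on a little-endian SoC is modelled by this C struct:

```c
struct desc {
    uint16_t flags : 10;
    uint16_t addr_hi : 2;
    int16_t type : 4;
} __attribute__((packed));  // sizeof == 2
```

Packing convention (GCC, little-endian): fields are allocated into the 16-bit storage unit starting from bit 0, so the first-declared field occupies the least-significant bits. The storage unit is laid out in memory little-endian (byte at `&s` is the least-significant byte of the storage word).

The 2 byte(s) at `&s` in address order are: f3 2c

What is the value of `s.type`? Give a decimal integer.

[0]=0xf3 [1]=0x2c (little-endian) → word 0x2cf3
flags [0+:10] = (word>>0) & 0x3ff = 243
addr_hi [10+:2] = (word>>10) & 0x3 = 3
type [12+:4] = (word>>12) & 0xf = 2  ←
type signed 4b, MSB=0: value = 2

2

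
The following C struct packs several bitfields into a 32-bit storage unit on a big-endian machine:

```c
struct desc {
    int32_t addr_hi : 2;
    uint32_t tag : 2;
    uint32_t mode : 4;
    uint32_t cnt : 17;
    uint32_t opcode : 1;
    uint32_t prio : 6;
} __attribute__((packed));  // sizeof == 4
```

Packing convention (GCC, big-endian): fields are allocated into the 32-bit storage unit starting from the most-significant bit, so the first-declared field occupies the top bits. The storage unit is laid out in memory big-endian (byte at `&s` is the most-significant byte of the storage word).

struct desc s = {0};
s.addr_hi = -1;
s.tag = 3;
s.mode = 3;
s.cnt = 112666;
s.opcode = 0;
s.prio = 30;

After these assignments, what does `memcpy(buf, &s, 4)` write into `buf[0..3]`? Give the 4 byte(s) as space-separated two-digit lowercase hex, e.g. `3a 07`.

[30+:2] addr_hi=-1 & 0x3 = 0x3; word=0xc0000000
[28+:2] tag=3 & 0x3 = 0x3; word=0xf0000000
[24+:4] mode=3 & 0xf = 0x3; word=0xf3000000
[7+:17] cnt=112666 & 0x1ffff = 0x1b81a; word=0xf3dc0d00
[6+:1] opcode=0 & 0x1 = 0x0; word=0xf3dc0d00
[0+:6] prio=30 & 0x3f = 0x1e; word=0xf3dc0d1e
word = 0xf3dc0d1e → big-endian bytes:
  [0]=0xf3  [1]=0xdc  [2]=0x0d  [3]=0x1e

f3 dc 0d 1e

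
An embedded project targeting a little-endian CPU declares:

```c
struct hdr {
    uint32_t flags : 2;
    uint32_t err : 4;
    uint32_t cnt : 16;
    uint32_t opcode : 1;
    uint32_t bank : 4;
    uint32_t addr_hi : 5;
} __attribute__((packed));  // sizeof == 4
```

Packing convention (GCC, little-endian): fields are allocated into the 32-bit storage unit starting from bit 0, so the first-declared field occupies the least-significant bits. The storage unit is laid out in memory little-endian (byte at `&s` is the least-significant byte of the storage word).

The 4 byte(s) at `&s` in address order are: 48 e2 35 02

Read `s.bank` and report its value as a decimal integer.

4

[0]=0x48 [1]=0xe2 [2]=0x35 [3]=0x02 (little-endian) → word 0x0235e248
flags [0+:2] = (word>>0) & 0x3 = 0
err [2+:4] = (word>>2) & 0xf = 2
cnt [6+:16] = (word>>6) & 0xffff = 55177
opcode [22+:1] = (word>>22) & 0x1 = 0
bank [23+:4] = (word>>23) & 0xf = 4  ←
addr_hi [27+:5] = (word>>27) & 0x1f = 0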